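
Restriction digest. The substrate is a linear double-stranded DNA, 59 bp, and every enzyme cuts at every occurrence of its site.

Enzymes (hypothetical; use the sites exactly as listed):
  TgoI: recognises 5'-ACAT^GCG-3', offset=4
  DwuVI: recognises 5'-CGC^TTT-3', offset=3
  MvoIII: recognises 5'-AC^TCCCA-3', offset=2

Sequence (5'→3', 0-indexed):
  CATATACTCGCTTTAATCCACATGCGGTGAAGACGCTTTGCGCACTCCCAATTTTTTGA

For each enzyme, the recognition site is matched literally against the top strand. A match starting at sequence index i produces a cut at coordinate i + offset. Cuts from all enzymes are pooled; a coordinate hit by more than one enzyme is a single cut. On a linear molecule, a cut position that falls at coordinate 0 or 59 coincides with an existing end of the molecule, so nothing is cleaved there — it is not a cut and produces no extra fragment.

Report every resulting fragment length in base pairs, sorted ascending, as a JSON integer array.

Scan for sites:
  TgoI ACATGCG/4: at [19] ⇒ [23]
  DwuVI CGCTTT/3: at [8, 33] ⇒ [11, 36]
  MvoIII ACTCCCA/2: at [43] ⇒ [45]

All cut coordinates (distinct, sorted): [11, 23, 36, 45]

Fragments:
  [0,11): 11 bp
  [11,23): 12 bp
  [23,36): 13 bp
  [36,45): 9 bp
  [45,59): 14 bp

[9,11,12,13,14]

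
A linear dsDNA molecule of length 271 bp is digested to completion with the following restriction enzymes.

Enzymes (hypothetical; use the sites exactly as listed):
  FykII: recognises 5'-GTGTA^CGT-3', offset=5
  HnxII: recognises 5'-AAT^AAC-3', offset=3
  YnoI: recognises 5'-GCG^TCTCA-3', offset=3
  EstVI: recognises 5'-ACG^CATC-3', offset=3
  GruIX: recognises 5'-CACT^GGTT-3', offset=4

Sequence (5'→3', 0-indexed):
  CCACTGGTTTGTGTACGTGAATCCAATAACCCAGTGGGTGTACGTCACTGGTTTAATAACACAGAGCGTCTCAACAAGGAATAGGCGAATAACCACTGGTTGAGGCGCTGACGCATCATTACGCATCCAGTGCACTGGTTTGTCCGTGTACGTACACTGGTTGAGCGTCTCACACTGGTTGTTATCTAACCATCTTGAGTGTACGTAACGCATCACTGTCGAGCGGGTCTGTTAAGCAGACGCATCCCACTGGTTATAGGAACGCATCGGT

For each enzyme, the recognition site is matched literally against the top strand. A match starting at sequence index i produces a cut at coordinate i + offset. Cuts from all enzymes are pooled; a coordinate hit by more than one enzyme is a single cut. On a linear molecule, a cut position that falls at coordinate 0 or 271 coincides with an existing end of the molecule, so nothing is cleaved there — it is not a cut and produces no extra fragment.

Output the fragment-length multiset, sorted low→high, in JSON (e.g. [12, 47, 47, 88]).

[5,7,7,7,7,8,8,9,9,9,10,10,11,12,13,13,14,15,16,22,27,32]

Per-enzyme occurrences:
  FykII (GTGTACGT, off=5): starts [10, 37, 145, 198] → cuts [15, 42, 150, 203]
  HnxII (AATAAC, off=3): starts [24, 54, 87] → cuts [27, 57, 90]
  YnoI (GCGTCTCA, off=3): starts [65, 164] → cuts [68, 167]
  EstVI (ACGCATC, off=3): starts [110, 120, 207, 239, 261] → cuts [113, 123, 210, 242, 264]
  GruIX (CACTGGTT, off=4): starts [1, 45, 93, 132, 154, 172, 247] → cuts [5, 49, 97, 136, 158, 176, 251]

Pooled cuts: [5, 15, 27, 42, 49, 57, 68, 90, 97, 113, 123, 136, 150, 158, 167, 176, 203, 210, 242, 251, 264]

Fragment lengths:
  [0,5): 5 bp
  [5,15): 10 bp
  [15,27): 12 bp
  [27,42): 15 bp
  [42,49): 7 bp
  [49,57): 8 bp
  [57,68): 11 bp
  [68,90): 22 bp
  [90,97): 7 bp
  [97,113): 16 bp
  [113,123): 10 bp
  [123,136): 13 bp
  [136,150): 14 bp
  [150,158): 8 bp
  [158,167): 9 bp
  [167,176): 9 bp
  [176,203): 27 bp
  [203,210): 7 bp
  [210,242): 32 bp
  [242,251): 9 bp
  [251,264): 13 bp
  [264,271): 7 bp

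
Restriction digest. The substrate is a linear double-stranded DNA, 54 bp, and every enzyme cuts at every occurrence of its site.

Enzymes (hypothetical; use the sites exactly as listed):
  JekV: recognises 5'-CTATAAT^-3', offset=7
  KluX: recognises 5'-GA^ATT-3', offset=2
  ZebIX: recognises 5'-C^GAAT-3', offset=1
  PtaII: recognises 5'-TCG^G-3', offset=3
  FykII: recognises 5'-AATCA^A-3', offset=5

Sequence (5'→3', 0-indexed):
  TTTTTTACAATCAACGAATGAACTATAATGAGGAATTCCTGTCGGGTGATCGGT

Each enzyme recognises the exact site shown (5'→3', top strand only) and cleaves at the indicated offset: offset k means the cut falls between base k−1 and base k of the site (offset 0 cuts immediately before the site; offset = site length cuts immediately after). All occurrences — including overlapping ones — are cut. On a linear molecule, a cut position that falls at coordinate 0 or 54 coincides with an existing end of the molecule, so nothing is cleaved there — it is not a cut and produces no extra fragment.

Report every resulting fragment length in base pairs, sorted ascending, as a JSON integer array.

[2,2,5,8,10,13,14]

Scan for sites:
  JekV CTATAAT/7: at [22] ⇒ [29]
  KluX GAATT/2: at [32] ⇒ [34]
  ZebIX CGAAT/1: at [14] ⇒ [15]
  PtaII TCGG/3: at [41, 49] ⇒ [44, 52]
  FykII AATCAA/5: at [8] ⇒ [13]

All cut coordinates (distinct, sorted): [13, 15, 29, 34, 44, 52]

Fragments:
  [0,13): 13 bp
  [13,15): 2 bp
  [15,29): 14 bp
  [29,34): 5 bp
  [34,44): 10 bp
  [44,52): 8 bp
  [52,54): 2 bp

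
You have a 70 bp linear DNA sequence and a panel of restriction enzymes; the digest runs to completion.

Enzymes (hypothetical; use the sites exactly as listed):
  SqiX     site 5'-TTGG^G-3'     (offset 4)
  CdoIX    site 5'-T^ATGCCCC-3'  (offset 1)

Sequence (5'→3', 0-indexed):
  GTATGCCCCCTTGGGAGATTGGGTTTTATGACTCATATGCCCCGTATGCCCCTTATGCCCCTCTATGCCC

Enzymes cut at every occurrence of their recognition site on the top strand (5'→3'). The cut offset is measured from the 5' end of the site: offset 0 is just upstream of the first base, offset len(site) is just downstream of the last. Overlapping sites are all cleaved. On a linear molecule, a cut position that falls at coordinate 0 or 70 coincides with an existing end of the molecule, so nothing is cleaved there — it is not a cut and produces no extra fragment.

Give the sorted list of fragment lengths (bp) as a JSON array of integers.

Site scan:
  SqiX TTGGG/4: at [10, 18] ⇒ [14, 22]
  CdoIX TATGCCCC/1: at [1, 35, 44, 53] ⇒ [2, 36, 45, 54]

Pooled cuts: [2, 14, 22, 36, 45, 54]

Fragments:
  [0,2): 2 bp
  [2,14): 12 bp
  [14,22): 8 bp
  [22,36): 14 bp
  [36,45): 9 bp
  [45,54): 9 bp
  [54,70): 16 bp

[2,8,9,9,12,14,16]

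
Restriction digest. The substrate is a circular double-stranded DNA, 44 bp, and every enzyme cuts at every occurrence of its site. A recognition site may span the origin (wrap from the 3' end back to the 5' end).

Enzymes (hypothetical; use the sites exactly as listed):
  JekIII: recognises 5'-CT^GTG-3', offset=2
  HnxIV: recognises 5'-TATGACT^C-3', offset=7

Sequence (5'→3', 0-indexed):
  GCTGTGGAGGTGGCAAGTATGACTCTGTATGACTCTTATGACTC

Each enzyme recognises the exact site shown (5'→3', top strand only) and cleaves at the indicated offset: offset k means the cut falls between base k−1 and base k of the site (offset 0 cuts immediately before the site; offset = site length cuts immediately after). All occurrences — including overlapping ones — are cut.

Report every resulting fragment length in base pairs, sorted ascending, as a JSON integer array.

[4,9,10,21]

Per-enzyme occurrences:
  JekIII CTGTG/2: at [1] ⇒ [3]
  HnxIV TATGACTC/7: at [17, 27, 36] ⇒ [24, 34, 43]

Pooled cuts: [3, 24, 34, 43]

Fragment lengths:
  3→24: 21 bp
  24→34: 10 bp
  34→43: 9 bp
  43→3 (wrap): 44-43+3 = 4 bp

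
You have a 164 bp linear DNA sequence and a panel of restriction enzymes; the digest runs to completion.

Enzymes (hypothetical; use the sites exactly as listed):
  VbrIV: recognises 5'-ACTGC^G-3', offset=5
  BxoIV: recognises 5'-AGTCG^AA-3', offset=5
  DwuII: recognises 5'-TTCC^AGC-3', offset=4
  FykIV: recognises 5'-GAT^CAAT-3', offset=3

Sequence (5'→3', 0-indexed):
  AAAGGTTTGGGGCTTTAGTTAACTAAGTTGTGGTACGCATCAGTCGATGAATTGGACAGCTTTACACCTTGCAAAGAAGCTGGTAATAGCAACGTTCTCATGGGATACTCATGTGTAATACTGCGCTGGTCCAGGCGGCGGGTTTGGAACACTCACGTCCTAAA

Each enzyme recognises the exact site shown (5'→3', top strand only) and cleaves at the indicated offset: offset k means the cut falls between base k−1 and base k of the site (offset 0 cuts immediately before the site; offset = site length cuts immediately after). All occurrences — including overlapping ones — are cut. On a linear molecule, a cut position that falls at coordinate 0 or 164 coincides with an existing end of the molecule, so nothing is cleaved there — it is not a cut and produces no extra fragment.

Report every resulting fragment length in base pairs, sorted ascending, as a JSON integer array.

[40,124]

Scan for sites:
  VbrIV ACTGCG/5: at [119] ⇒ [124]
  BxoIV (AGTCGAA, off=5): no sites
  DwuII (TTCCAGC, off=4): no sites
  FykIV (GATCAAT, off=3): no sites

All cut coordinates (distinct, sorted): [124]

Fragment lengths:
  [0,124): 124 bp
  [124,164): 40 bp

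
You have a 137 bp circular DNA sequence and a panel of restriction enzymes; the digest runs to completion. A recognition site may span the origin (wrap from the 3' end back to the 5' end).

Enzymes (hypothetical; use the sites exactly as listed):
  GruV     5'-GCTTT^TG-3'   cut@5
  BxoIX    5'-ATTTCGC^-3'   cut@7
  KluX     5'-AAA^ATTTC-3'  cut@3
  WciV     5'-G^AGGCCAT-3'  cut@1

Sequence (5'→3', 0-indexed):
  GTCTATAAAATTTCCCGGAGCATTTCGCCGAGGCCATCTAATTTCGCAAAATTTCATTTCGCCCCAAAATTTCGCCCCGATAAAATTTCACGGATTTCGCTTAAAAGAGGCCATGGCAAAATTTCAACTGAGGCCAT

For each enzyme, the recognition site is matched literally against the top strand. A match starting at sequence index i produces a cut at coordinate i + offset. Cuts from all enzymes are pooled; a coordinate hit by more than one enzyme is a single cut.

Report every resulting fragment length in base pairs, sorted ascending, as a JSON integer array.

[2,3,6,7,7,9,10,12,13,16,16,17,19]

Site scan:
  GruV (GCTTTTG, off=5): no sites
  BxoIX (ATTTCGC, off=7): starts [21, 40, 55, 68, 93] → cuts [28, 47, 62, 75, 100]
  KluX (AAAATTTC, off=3): starts [6, 47, 65, 81, 117] → cuts [9, 50, 68, 84, 120]
  WciV (GAGGCCAT, off=1): starts [29, 106, 129] → cuts [30, 107, 130]

Pooled cuts: [9, 28, 30, 47, 50, 62, 68, 75, 84, 100, 107, 120, 130]

Fragments:
  9→28: 19 bp
  28→30: 2 bp
  30→47: 17 bp
  47→50: 3 bp
  50→62: 12 bp
  62→68: 6 bp
  68→75: 7 bp
  75→84: 9 bp
  84→100: 16 bp
  100→107: 7 bp
  107→120: 13 bp
  120→130: 10 bp
  130→9 (wrap): 137-130+9 = 16 bp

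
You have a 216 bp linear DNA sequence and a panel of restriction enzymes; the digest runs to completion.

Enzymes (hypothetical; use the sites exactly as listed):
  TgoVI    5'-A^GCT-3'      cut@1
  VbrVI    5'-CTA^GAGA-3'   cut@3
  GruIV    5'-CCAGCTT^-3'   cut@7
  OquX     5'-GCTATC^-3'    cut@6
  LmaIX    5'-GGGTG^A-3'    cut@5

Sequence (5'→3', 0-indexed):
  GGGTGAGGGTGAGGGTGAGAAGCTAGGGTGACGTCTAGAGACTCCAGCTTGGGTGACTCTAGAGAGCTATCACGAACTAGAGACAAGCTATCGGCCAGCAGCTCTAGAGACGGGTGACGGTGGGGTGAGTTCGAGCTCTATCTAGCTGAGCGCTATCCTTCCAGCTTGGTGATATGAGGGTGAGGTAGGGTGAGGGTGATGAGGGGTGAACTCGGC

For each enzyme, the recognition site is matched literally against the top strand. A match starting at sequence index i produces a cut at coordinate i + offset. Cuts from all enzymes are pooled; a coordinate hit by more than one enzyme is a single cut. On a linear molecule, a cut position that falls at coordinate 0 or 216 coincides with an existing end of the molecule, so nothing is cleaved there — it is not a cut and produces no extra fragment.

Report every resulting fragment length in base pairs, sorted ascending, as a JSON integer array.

Site scan:
  TgoVI AGCT/1: at [20, 45, 64, 85, 99, 133, 143, 162] ⇒ [21, 46, 65, 86, 100, 134, 144, 163]
  VbrVI CTAGAGA/3: at [34, 58, 76, 103] ⇒ [37, 61, 79, 106]
  GruIV CCAGCTT/7: at [43, 160] ⇒ [50, 167]
  OquX GCTATC/6: at [65, 86, 151] ⇒ [71, 92, 157]
  LmaIX GGGTGA/5: at [0, 6, 12, 25, 50, 111, 122, 177, 187, 193, 203] ⇒ [5, 11, 17, 30, 55, 116, 127, 182, 192, 198, 208]

All cut coordinates (distinct, sorted): [5, 11, 17, 21, 30, 37, 46, 50, 55, 61, 65, 71, 79, 86, 92, 100, 106, 116, 127, 134, 144, 157, 163, 167, 182, 192, 198, 208]

Fragments:
  [0,5): 5 bp
  [5,11): 6 bp
  [11,17): 6 bp
  [17,21): 4 bp
  [21,30): 9 bp
  [30,37): 7 bp
  [37,46): 9 bp
  [46,50): 4 bp
  [50,55): 5 bp
  [55,61): 6 bp
  [61,65): 4 bp
  [65,71): 6 bp
  [71,79): 8 bp
  [79,86): 7 bp
  [86,92): 6 bp
  [92,100): 8 bp
  [100,106): 6 bp
  [106,116): 10 bp
  [116,127): 11 bp
  [127,134): 7 bp
  [134,144): 10 bp
  [144,157): 13 bp
  [157,163): 6 bp
  [163,167): 4 bp
  [167,182): 15 bp
  [182,192): 10 bp
  [192,198): 6 bp
  [198,208): 10 bp
  [208,216): 8 bp

[4,4,4,4,5,5,6,6,6,6,6,6,6,6,7,7,7,8,8,8,9,9,10,10,10,10,11,13,15]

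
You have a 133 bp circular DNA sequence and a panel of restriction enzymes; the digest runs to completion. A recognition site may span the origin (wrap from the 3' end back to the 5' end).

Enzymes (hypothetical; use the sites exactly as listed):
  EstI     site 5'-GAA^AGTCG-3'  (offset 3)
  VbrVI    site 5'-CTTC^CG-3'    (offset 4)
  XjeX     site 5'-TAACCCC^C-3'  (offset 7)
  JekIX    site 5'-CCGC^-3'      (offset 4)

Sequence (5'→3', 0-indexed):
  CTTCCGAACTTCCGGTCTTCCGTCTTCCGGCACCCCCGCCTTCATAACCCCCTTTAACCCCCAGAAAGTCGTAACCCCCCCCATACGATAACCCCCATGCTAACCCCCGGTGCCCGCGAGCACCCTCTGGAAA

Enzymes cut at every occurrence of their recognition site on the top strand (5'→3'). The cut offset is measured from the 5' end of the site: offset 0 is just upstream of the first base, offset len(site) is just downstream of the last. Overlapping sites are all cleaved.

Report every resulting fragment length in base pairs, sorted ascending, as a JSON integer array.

[5,7,8,8,10,10,12,12,12,12,17,20]

Site scan:
  EstI GAAAGTCG/3: at [63] ⇒ [66]
  VbrVI CTTCCG/4: at [0, 8, 16, 23] ⇒ [4, 12, 20, 27]
  XjeX TAACCCCC/7: at [44, 54, 71, 88, 100] ⇒ [51, 61, 78, 95, 107]
  JekIX CCGC/4: at [35, 113] ⇒ [39, 117]

All cut coordinates (distinct, sorted): [4, 12, 20, 27, 39, 51, 61, 66, 78, 95, 107, 117]

Fragment lengths:
  4→12: 8 bp
  12→20: 8 bp
  20→27: 7 bp
  27→39: 12 bp
  39→51: 12 bp
  51→61: 10 bp
  61→66: 5 bp
  66→78: 12 bp
  78→95: 17 bp
  95→107: 12 bp
  107→117: 10 bp
  117→4 (wrap): 133-117+4 = 20 bp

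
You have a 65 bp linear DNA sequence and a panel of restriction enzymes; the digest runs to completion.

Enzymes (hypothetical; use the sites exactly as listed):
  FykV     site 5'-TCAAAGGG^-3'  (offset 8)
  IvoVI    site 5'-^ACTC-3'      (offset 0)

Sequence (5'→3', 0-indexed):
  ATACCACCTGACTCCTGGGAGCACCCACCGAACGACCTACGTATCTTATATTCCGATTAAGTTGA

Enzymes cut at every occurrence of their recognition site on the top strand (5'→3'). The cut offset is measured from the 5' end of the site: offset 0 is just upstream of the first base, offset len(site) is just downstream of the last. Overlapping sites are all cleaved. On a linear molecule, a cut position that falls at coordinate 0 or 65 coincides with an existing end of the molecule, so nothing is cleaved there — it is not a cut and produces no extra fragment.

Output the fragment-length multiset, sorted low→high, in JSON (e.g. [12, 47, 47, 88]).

Site scan:
  FykV (TCAAAGGG, off=8): no sites
  IvoVI ACTC/0: at [10] ⇒ [10]

Pooled cuts: [10]

Fragment lengths:
  [0,10): 10 bp
  [10,65): 55 bp

[10,55]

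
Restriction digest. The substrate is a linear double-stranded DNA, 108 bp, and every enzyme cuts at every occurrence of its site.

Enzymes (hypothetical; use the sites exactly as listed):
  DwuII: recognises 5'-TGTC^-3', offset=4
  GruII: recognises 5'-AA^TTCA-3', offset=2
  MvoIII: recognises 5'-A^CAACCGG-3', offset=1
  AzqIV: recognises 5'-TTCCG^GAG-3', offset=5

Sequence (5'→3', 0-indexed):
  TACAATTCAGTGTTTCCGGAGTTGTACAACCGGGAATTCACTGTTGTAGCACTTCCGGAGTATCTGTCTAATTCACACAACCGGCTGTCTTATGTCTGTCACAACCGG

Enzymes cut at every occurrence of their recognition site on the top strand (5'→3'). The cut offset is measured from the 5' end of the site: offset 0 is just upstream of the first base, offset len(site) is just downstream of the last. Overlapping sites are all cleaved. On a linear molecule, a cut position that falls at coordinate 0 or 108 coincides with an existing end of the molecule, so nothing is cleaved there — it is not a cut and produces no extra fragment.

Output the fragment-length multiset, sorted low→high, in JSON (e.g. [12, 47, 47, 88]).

Scan for sites:
  DwuII (TGTC, off=4): starts [64, 85, 92, 96] → cuts [68, 89, 96, 100]
  GruII (AATTCA, off=2): starts [3, 34, 69] → cuts [5, 36, 71]
  MvoIII (ACAACCGG, off=1): starts [25, 76, 100] → cuts [26, 77, 101]
  AzqIV (TTCCGGAG, off=5): starts [13, 52] → cuts [18, 57]

All cut coordinates (distinct, sorted): [5, 18, 26, 36, 57, 68, 71, 77, 89, 96, 100, 101]

Fragments:
  [0,5): 5 bp
  [5,18): 13 bp
  [18,26): 8 bp
  [26,36): 10 bp
  [36,57): 21 bp
  [57,68): 11 bp
  [68,71): 3 bp
  [71,77): 6 bp
  [77,89): 12 bp
  [89,96): 7 bp
  [96,100): 4 bp
  [100,101): 1 bp
  [101,108): 7 bp

[1,3,4,5,6,7,7,8,10,11,12,13,21]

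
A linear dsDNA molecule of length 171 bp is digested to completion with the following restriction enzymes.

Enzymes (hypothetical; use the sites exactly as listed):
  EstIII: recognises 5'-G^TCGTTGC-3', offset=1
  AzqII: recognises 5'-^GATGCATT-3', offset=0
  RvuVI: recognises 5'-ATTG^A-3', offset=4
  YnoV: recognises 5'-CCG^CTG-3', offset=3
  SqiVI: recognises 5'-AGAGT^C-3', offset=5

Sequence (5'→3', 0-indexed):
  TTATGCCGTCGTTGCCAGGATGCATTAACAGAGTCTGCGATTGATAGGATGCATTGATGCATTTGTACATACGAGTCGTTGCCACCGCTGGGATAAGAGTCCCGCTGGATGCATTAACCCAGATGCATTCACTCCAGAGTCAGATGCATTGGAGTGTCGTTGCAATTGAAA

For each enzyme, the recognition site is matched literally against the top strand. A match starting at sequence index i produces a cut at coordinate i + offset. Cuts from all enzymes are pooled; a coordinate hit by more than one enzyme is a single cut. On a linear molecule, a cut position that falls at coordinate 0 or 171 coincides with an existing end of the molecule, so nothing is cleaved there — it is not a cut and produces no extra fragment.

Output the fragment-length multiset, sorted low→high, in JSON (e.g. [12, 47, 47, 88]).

Site scan:
  EstIII (GTCGTTGC, off=1): starts [7, 74, 155] → cuts [8, 75, 156]
  AzqII (GATGCATT, off=0): starts [18, 47, 55, 107, 121, 142] → cuts [18, 47, 55, 107, 121, 142]
  RvuVI (ATTGA, off=4): starts [39, 52, 164] → cuts [43, 56, 168]
  YnoV (CCGCTG, off=3): starts [84, 101] → cuts [87, 104]
  SqiVI (AGAGTC, off=5): starts [29, 95, 135] → cuts [34, 100, 140]

All cut coordinates (distinct, sorted): [8, 18, 34, 43, 47, 55, 56, 75, 87, 100, 104, 107, 121, 140, 142, 156, 168]

Fragments:
  [0,8): 8 bp
  [8,18): 10 bp
  [18,34): 16 bp
  [34,43): 9 bp
  [43,47): 4 bp
  [47,55): 8 bp
  [55,56): 1 bp
  [56,75): 19 bp
  [75,87): 12 bp
  [87,100): 13 bp
  [100,104): 4 bp
  [104,107): 3 bp
  [107,121): 14 bp
  [121,140): 19 bp
  [140,142): 2 bp
  [142,156): 14 bp
  [156,168): 12 bp
  [168,171): 3 bp

[1,2,3,3,4,4,8,8,9,10,12,12,13,14,14,16,19,19]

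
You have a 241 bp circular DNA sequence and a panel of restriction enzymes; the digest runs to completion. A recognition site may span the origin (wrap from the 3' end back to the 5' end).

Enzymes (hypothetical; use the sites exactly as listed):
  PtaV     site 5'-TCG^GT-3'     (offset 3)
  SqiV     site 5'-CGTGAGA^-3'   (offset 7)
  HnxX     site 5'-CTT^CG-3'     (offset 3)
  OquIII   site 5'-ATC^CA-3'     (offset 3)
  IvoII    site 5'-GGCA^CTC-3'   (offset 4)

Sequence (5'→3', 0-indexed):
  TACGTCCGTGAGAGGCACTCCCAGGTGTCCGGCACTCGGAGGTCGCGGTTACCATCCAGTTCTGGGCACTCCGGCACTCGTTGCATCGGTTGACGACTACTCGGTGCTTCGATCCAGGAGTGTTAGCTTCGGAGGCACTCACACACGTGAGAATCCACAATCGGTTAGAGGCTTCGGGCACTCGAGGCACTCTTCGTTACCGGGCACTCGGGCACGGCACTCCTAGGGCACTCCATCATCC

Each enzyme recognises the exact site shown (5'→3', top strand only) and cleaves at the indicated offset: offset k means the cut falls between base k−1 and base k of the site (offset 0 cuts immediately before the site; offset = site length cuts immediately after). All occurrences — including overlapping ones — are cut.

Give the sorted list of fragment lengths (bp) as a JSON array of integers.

[3,4,5,5,6,6,8,8,8,9,11,11,12,12,12,13,15,15,15,17,22,24]

Scan for sites:
  PtaV TCGGT/3: at [85, 100, 160] ⇒ [88, 103, 163]
  SqiV CGTGAGA/7: at [6, 145] ⇒ [13, 152]
  HnxX CTTCG/3: at [106, 126, 171, 191] ⇒ [109, 129, 174, 194]
  OquIII ATCCA/3: at [53, 111, 152] ⇒ [56, 114, 155]
  IvoII GGCACTC/4: at [13, 30, 64, 72, 133, 176, 185, 202, 215, 226] ⇒ [17, 34, 68, 76, 137, 180, 189, 206, 219, 230]

Pooled cuts: [13, 17, 34, 56, 68, 76, 88, 103, 109, 114, 129, 137, 152, 155, 163, 174, 180, 189, 194, 206, 219, 230]

Fragments:
  13→17: 4 bp
  17→34: 17 bp
  34→56: 22 bp
  56→68: 12 bp
  68→76: 8 bp
  76→88: 12 bp
  88→103: 15 bp
  103→109: 6 bp
  109→114: 5 bp
  114→129: 15 bp
  129→137: 8 bp
  137→152: 15 bp
  152→155: 3 bp
  155→163: 8 bp
  163→174: 11 bp
  174→180: 6 bp
  180→189: 9 bp
  189→194: 5 bp
  194→206: 12 bp
  206→219: 13 bp
  219→230: 11 bp
  230→13 (wrap): 241-230+13 = 24 bp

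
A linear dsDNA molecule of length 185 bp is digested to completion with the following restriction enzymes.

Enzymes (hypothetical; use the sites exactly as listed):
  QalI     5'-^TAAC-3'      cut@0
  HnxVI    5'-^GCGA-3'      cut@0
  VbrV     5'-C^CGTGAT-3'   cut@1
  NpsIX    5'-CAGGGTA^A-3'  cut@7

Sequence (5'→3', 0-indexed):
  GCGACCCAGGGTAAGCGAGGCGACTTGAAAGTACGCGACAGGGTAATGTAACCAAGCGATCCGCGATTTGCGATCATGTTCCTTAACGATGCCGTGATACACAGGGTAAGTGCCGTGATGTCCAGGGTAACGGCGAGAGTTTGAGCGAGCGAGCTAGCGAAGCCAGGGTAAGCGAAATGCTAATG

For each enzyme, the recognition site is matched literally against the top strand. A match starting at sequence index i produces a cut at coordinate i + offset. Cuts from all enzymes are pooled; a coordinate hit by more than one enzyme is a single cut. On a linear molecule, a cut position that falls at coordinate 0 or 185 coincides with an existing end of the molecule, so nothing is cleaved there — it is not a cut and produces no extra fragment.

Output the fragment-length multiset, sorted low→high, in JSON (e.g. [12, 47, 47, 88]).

Site scan:
  QalI (TAAC, off=0): starts [48, 83, 127] → cuts [48, 83, 127]
  HnxVI (GCGA, off=0): starts [0, 14, 19, 34, 55, 62, 69, 132, 144, 148, 156, 171] → cuts [14, 19, 34, 55, 62, 69, 132, 144, 148, 156, 171] (position 0 is a terminus of the linear molecule — no cut)
  VbrV (CCGTGAT, off=1): starts [91, 112] → cuts [92, 113]
  NpsIX (CAGGGTAA, off=7): starts [6, 38, 101, 122, 163] → cuts [13, 45, 108, 129, 170]

All cut coordinates (distinct, sorted): [13, 14, 19, 34, 45, 48, 55, 62, 69, 83, 92, 108, 113, 127, 129, 132, 144, 148, 156, 170, 171]

Fragments:
  [0,13): 13 bp
  [13,14): 1 bp
  [14,19): 5 bp
  [19,34): 15 bp
  [34,45): 11 bp
  [45,48): 3 bp
  [48,55): 7 bp
  [55,62): 7 bp
  [62,69): 7 bp
  [69,83): 14 bp
  [83,92): 9 bp
  [92,108): 16 bp
  [108,113): 5 bp
  [113,127): 14 bp
  [127,129): 2 bp
  [129,132): 3 bp
  [132,144): 12 bp
  [144,148): 4 bp
  [148,156): 8 bp
  [156,170): 14 bp
  [170,171): 1 bp
  [171,185): 14 bp

[1,1,2,3,3,4,5,5,7,7,7,8,9,11,12,13,14,14,14,14,15,16]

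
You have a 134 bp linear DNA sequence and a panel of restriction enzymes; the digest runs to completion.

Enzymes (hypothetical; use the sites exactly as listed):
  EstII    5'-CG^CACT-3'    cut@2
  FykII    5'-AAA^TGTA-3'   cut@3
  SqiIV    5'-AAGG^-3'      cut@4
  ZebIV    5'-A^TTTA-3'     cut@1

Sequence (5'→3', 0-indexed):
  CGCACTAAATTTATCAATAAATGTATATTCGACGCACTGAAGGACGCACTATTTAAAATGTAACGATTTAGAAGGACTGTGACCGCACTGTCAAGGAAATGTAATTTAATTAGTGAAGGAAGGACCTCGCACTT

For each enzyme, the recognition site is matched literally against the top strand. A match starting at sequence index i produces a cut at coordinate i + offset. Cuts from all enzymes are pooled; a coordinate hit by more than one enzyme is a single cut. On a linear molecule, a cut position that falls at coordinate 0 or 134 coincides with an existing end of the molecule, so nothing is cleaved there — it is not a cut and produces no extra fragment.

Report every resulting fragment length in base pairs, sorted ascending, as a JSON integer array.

[2,3,3,4,5,5,5,6,7,7,8,9,9,10,11,12,13,15]

Per-enzyme occurrences:
  EstII CGCACT/2: at [0, 32, 44, 83, 127] ⇒ [2, 34, 46, 85, 129]
  FykII AAATGTA/3: at [18, 55, 96] ⇒ [21, 58, 99]
  SqiIV AAGG/4: at [39, 71, 92, 115, 119] ⇒ [43, 75, 96, 119, 123]
  ZebIV ATTTA/1: at [8, 50, 65, 103] ⇒ [9, 51, 66, 104]

Pooled cuts: [2, 9, 21, 34, 43, 46, 51, 58, 66, 75, 85, 96, 99, 104, 119, 123, 129]

Fragment lengths:
  [0,2): 2 bp
  [2,9): 7 bp
  [9,21): 12 bp
  [21,34): 13 bp
  [34,43): 9 bp
  [43,46): 3 bp
  [46,51): 5 bp
  [51,58): 7 bp
  [58,66): 8 bp
  [66,75): 9 bp
  [75,85): 10 bp
  [85,96): 11 bp
  [96,99): 3 bp
  [99,104): 5 bp
  [104,119): 15 bp
  [119,123): 4 bp
  [123,129): 6 bp
  [129,134): 5 bp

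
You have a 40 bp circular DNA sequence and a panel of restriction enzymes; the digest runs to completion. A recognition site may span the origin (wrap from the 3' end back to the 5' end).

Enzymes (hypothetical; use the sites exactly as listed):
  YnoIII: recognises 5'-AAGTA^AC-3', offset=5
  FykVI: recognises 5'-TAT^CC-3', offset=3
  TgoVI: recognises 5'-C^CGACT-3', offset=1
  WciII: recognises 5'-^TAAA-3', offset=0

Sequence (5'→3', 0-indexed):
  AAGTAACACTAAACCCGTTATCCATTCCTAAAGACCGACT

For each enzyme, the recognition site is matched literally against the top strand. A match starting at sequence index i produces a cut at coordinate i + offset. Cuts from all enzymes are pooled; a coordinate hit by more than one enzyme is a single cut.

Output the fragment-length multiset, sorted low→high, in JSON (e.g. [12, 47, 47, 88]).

[4,7,7,10,12]

Scan for sites:
  YnoIII (AAGTAAC, off=5): starts [0] → cuts [5]
  FykVI (TATCC, off=3): starts [18] → cuts [21]
  TgoVI (CCGACT, off=1): starts [34] → cuts [35]
  WciII (TAAA, off=0): starts [9, 28] → cuts [9, 28]

All cut coordinates (distinct, sorted): [5, 9, 21, 28, 35]

Fragments:
  5→9: 4 bp
  9→21: 12 bp
  21→28: 7 bp
  28→35: 7 bp
  35→5 (wrap): 40-35+5 = 10 bp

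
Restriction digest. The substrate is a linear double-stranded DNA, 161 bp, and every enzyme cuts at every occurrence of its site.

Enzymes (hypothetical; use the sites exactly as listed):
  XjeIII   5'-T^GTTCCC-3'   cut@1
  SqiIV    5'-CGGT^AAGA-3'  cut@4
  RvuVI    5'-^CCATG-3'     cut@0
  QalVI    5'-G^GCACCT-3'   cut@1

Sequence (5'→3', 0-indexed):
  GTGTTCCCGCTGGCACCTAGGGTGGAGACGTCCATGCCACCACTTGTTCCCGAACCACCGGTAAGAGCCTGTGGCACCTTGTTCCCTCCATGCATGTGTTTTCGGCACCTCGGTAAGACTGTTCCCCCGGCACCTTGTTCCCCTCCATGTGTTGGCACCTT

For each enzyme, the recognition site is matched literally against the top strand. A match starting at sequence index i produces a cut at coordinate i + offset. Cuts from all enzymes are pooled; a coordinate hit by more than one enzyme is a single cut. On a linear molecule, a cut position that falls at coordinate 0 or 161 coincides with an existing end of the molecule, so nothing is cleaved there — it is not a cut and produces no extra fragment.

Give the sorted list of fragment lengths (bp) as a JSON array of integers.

[2,6,7,7,7,7,8,9,10,10,10,11,14,17,17,19]

Per-enzyme occurrences:
  XjeIII (TGTTCCC, off=1): starts [1, 44, 79, 119, 135] → cuts [2, 45, 80, 120, 136]
  SqiIV (CGGTAAGA, off=4): starts [58, 110] → cuts [62, 114]
  RvuVI (CCATG, off=0): starts [31, 87, 144] → cuts [31, 87, 144]
  QalVI (GGCACCT, off=1): starts [11, 72, 103, 128, 153] → cuts [12, 73, 104, 129, 154]

All cut coordinates (distinct, sorted): [2, 12, 31, 45, 62, 73, 80, 87, 104, 114, 120, 129, 136, 144, 154]

Fragment lengths:
  [0,2): 2 bp
  [2,12): 10 bp
  [12,31): 19 bp
  [31,45): 14 bp
  [45,62): 17 bp
  [62,73): 11 bp
  [73,80): 7 bp
  [80,87): 7 bp
  [87,104): 17 bp
  [104,114): 10 bp
  [114,120): 6 bp
  [120,129): 9 bp
  [129,136): 7 bp
  [136,144): 8 bp
  [144,154): 10 bp
  [154,161): 7 bp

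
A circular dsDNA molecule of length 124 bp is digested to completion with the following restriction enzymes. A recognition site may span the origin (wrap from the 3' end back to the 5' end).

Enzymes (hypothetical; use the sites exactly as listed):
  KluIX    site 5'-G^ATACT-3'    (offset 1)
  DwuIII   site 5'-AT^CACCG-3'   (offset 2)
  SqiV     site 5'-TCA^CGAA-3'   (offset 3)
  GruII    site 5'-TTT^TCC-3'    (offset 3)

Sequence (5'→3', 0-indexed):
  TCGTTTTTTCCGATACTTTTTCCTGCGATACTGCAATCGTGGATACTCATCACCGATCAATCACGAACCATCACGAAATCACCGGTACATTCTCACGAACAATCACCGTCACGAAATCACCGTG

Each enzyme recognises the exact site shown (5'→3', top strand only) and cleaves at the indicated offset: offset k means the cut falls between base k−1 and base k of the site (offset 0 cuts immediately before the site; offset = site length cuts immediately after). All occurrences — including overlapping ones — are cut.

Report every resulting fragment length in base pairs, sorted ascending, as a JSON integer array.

[4,6,6,7,8,8,8,8,10,13,15,15,16]

Per-enzyme occurrences:
  KluIX (GATACT, off=1): starts [11, 26, 41] → cuts [12, 27, 42]
  DwuIII (ATCACCG, off=2): starts [48, 77, 101, 115] → cuts [50, 79, 103, 117]
  SqiV (TCACGAA, off=3): starts [60, 70, 92, 108] → cuts [63, 73, 95, 111]
  GruII (TTTTCC, off=3): starts [5, 17] → cuts [8, 20]

All cut coordinates (distinct, sorted): [8, 12, 20, 27, 42, 50, 63, 73, 79, 95, 103, 111, 117]

Fragments:
  8→12: 4 bp
  12→20: 8 bp
  20→27: 7 bp
  27→42: 15 bp
  42→50: 8 bp
  50→63: 13 bp
  63→73: 10 bp
  73→79: 6 bp
  79→95: 16 bp
  95→103: 8 bp
  103→111: 8 bp
  111→117: 6 bp
  117→8 (wrap): 124-117+8 = 15 bp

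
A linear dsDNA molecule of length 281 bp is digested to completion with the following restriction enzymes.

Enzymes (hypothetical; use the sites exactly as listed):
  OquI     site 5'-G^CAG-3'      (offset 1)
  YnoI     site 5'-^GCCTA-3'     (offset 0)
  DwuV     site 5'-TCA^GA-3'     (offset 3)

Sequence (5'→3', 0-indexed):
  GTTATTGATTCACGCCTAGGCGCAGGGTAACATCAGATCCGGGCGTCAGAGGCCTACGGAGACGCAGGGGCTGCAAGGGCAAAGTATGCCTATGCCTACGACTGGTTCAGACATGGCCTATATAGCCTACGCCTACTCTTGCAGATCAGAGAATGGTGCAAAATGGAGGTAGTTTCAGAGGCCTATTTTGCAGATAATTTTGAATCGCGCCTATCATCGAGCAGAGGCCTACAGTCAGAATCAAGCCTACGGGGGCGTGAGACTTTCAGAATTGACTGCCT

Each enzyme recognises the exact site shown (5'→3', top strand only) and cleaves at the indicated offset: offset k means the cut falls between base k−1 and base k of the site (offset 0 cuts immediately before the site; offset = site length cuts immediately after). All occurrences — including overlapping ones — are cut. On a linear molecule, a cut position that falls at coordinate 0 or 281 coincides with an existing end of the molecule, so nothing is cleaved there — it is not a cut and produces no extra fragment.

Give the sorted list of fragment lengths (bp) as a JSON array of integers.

[3,3,5,6,6,6,7,7,9,9,10,11,11,13,13,13,13,13,13,16,18,23,24,29]

Site scan:
  OquI GCAG/1: at [21, 63, 140, 189, 220] ⇒ [22, 64, 141, 190, 221]
  YnoI GCCTA/0: at [13, 51, 87, 93, 115, 124, 130, 180, 208, 226, 244] ⇒ [13, 51, 87, 93, 115, 124, 130, 180, 208, 226, 244]
  DwuV TCAGA/3: at [32, 45, 106, 145, 174, 234, 265] ⇒ [35, 48, 109, 148, 177, 237, 268]

All cut coordinates (distinct, sorted): [13, 22, 35, 48, 51, 64, 87, 93, 109, 115, 124, 130, 141, 148, 177, 180, 190, 208, 221, 226, 237, 244, 268]

Fragment lengths:
  [0,13): 13 bp
  [13,22): 9 bp
  [22,35): 13 bp
  [35,48): 13 bp
  [48,51): 3 bp
  [51,64): 13 bp
  [64,87): 23 bp
  [87,93): 6 bp
  [93,109): 16 bp
  [109,115): 6 bp
  [115,124): 9 bp
  [124,130): 6 bp
  [130,141): 11 bp
  [141,148): 7 bp
  [148,177): 29 bp
  [177,180): 3 bp
  [180,190): 10 bp
  [190,208): 18 bp
  [208,221): 13 bp
  [221,226): 5 bp
  [226,237): 11 bp
  [237,244): 7 bp
  [244,268): 24 bp
  [268,281): 13 bp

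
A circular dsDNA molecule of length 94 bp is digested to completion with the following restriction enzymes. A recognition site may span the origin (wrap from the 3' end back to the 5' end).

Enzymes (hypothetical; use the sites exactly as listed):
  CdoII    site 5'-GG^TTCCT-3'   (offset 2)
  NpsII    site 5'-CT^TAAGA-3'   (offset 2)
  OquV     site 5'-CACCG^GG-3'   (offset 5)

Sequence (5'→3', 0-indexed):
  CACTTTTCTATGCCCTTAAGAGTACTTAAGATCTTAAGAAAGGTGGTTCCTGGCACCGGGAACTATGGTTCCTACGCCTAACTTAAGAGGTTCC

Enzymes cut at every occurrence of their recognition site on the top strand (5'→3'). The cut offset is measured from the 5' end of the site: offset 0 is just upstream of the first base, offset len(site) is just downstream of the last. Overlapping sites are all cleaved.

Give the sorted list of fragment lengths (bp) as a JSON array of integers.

Scan for sites:
  CdoII (GGTTCCT, off=2): starts [44, 66] → cuts [46, 68]
  NpsII (CTTAAGA, off=2): starts [14, 24, 32, 81] → cuts [16, 26, 34, 83]
  OquV (CACCGGG, off=5): starts [53] → cuts [58]

All cut coordinates (distinct, sorted): [16, 26, 34, 46, 58, 68, 83]

Fragments:
  16→26: 10 bp
  26→34: 8 bp
  34→46: 12 bp
  46→58: 12 bp
  58→68: 10 bp
  68→83: 15 bp
  83→16 (wrap): 94-83+16 = 27 bp

[8,10,10,12,12,15,27]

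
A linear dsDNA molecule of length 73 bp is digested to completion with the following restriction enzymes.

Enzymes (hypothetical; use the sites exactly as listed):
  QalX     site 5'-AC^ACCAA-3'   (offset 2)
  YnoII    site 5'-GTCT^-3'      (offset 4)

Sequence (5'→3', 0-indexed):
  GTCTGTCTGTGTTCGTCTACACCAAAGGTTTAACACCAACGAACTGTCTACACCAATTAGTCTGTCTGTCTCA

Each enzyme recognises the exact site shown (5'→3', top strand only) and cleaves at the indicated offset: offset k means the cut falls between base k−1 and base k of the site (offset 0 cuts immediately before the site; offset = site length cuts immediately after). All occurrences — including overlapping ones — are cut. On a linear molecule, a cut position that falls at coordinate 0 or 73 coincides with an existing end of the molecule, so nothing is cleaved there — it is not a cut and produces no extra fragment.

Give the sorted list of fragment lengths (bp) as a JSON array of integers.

[2,2,2,4,4,4,4,10,12,14,15]

Site scan:
  QalX (ACACCAA, off=2): starts [18, 32, 49] → cuts [20, 34, 51]
  YnoII (GTCT, off=4): starts [0, 4, 14, 45, 59, 63, 67] → cuts [4, 8, 18, 49, 63, 67, 71]

Pooled cuts: [4, 8, 18, 20, 34, 49, 51, 63, 67, 71]

Fragments:
  [0,4): 4 bp
  [4,8): 4 bp
  [8,18): 10 bp
  [18,20): 2 bp
  [20,34): 14 bp
  [34,49): 15 bp
  [49,51): 2 bp
  [51,63): 12 bp
  [63,67): 4 bp
  [67,71): 4 bp
  [71,73): 2 bp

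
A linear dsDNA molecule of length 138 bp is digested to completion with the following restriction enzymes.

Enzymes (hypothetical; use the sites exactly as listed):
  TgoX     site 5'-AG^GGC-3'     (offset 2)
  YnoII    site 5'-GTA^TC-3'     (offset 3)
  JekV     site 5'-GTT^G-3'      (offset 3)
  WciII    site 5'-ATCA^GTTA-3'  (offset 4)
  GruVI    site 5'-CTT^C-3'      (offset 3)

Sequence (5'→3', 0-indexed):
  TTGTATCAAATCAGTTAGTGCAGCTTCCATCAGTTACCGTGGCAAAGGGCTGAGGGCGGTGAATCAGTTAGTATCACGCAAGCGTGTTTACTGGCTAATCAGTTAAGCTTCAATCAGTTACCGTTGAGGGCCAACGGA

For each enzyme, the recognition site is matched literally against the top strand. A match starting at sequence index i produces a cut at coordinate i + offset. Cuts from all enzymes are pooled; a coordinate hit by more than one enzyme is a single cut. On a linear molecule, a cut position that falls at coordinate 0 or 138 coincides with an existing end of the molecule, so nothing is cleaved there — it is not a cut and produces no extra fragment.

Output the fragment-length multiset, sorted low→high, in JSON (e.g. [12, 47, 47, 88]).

Scan for sites:
  TgoX AGGGC/2: at [45, 52, 126] ⇒ [47, 54, 128]
  YnoII GTATC/3: at [2, 70] ⇒ [5, 73]
  JekV GTTG/3: at [122] ⇒ [125]
  WciII ATCAGTTA/4: at [9, 28, 62, 97, 112] ⇒ [13, 32, 66, 101, 116]
  GruVI CTTC/3: at [23, 107] ⇒ [26, 110]

Pooled cuts: [5, 13, 26, 32, 47, 54, 66, 73, 101, 110, 116, 125, 128]

Fragment lengths:
  [0,5): 5 bp
  [5,13): 8 bp
  [13,26): 13 bp
  [26,32): 6 bp
  [32,47): 15 bp
  [47,54): 7 bp
  [54,66): 12 bp
  [66,73): 7 bp
  [73,101): 28 bp
  [101,110): 9 bp
  [110,116): 6 bp
  [116,125): 9 bp
  [125,128): 3 bp
  [128,138): 10 bp

[3,5,6,6,7,7,8,9,9,10,12,13,15,28]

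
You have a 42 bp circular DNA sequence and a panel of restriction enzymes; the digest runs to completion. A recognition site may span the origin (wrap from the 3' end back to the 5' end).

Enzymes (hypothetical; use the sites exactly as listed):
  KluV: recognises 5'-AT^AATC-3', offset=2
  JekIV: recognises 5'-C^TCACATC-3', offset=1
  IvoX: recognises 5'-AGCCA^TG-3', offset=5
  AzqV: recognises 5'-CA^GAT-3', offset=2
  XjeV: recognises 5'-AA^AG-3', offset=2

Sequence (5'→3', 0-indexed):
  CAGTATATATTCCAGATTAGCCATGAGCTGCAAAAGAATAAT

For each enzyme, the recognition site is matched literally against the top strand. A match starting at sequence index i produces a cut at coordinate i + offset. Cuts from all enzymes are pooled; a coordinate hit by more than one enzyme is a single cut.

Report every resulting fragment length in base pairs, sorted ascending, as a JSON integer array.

[5,9,11,17]

Scan for sites:
  KluV ATAATC/2: at [37] ⇒ [39]
  JekIV (CTCACATC, off=1): no sites
  IvoX AGCCATG/5: at [18] ⇒ [23]
  AzqV CAGAT/2: at [12] ⇒ [14]
  XjeV AAAG/2: at [32] ⇒ [34]

All cut coordinates (distinct, sorted): [14, 23, 34, 39]

Fragment lengths:
  14→23: 9 bp
  23→34: 11 bp
  34→39: 5 bp
  39→14 (wrap): 42-39+14 = 17 bp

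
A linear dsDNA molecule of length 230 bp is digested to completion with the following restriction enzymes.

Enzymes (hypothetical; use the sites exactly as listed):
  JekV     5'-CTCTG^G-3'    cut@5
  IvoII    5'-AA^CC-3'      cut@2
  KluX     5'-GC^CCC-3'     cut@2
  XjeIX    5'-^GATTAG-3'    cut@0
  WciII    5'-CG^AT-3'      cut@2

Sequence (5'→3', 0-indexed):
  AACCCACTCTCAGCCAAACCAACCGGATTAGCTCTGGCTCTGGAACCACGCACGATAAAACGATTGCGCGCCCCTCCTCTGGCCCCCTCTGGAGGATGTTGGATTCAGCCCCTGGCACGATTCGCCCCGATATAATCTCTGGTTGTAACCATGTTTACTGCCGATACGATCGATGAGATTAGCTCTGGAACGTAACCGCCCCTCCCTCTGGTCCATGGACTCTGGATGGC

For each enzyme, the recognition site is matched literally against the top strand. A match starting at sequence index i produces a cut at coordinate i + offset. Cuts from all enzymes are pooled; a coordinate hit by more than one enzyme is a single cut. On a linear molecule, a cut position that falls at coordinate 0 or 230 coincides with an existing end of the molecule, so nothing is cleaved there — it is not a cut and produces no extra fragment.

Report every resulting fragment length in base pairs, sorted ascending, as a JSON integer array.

Per-enzyme occurrences:
  JekV CTCTGG/5: at [31, 37, 76, 86, 136, 182, 205, 219] ⇒ [36, 42, 81, 91, 141, 187, 210, 224]
  IvoII AACC/2: at [0, 16, 20, 43, 146, 193] ⇒ [2, 18, 22, 45, 148, 195]
  KluX GCCCC/2: at [69, 81, 107, 123, 197] ⇒ [71, 83, 109, 125, 199]
  XjeIX GATTAG/0: at [25, 176] ⇒ [25, 176]
  WciII CGAT/2: at [52, 60, 117, 127, 161, 166, 170] ⇒ [54, 62, 119, 129, 163, 168, 172]

Pooled cuts: [2, 18, 22, 25, 36, 42, 45, 54, 62, 71, 81, 83, 91, 109, 119, 125, 129, 141, 148, 163, 168, 172, 176, 187, 195, 199, 210, 224]

Fragments:
  [0,2): 2 bp
  [2,18): 16 bp
  [18,22): 4 bp
  [22,25): 3 bp
  [25,36): 11 bp
  [36,42): 6 bp
  [42,45): 3 bp
  [45,54): 9 bp
  [54,62): 8 bp
  [62,71): 9 bp
  [71,81): 10 bp
  [81,83): 2 bp
  [83,91): 8 bp
  [91,109): 18 bp
  [109,119): 10 bp
  [119,125): 6 bp
  [125,129): 4 bp
  [129,141): 12 bp
  [141,148): 7 bp
  [148,163): 15 bp
  [163,168): 5 bp
  [168,172): 4 bp
  [172,176): 4 bp
  [176,187): 11 bp
  [187,195): 8 bp
  [195,199): 4 bp
  [199,210): 11 bp
  [210,224): 14 bp
  [224,230): 6 bp

[2,2,3,3,4,4,4,4,4,5,6,6,6,7,8,8,8,9,9,10,10,11,11,11,12,14,15,16,18]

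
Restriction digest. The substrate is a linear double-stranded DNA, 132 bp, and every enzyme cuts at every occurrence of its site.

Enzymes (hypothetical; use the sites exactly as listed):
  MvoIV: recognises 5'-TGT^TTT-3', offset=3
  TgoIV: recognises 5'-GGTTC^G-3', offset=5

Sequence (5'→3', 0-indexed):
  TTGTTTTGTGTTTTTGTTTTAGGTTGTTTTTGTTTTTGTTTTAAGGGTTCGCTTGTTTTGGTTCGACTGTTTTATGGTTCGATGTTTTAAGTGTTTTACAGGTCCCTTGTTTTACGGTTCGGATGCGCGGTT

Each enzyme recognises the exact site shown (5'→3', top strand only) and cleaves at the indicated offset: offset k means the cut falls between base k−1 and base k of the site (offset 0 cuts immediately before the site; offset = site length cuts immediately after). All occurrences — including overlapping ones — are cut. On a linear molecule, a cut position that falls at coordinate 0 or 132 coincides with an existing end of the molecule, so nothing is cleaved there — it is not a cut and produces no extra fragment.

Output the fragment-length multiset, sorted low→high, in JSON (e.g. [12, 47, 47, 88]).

Site scan:
  MvoIV (TGTTTT, off=3): starts [1, 8, 14, 24, 30, 36, 53, 67, 82, 91, 107] → cuts [4, 11, 17, 27, 33, 39, 56, 70, 85, 94, 110]
  TgoIV (GGTTCG, off=5): starts [45, 59, 75, 115] → cuts [50, 64, 80, 120]

All cut coordinates (distinct, sorted): [4, 11, 17, 27, 33, 39, 50, 56, 64, 70, 80, 85, 94, 110, 120]

Fragment lengths:
  [0,4): 4 bp
  [4,11): 7 bp
  [11,17): 6 bp
  [17,27): 10 bp
  [27,33): 6 bp
  [33,39): 6 bp
  [39,50): 11 bp
  [50,56): 6 bp
  [56,64): 8 bp
  [64,70): 6 bp
  [70,80): 10 bp
  [80,85): 5 bp
  [85,94): 9 bp
  [94,110): 16 bp
  [110,120): 10 bp
  [120,132): 12 bp

[4,5,6,6,6,6,6,7,8,9,10,10,10,11,12,16]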